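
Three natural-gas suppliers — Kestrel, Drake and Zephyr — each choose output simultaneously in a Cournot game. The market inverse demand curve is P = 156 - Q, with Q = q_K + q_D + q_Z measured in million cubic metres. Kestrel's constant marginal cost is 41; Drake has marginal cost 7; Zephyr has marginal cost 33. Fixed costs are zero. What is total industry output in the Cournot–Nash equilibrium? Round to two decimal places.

Kestrel's profit: π_K = (156 - Q)q_K - (41q_K). Setting ∂π_K/∂q_K = 0: 115 - 2q_K - (q_D + q_Z) = 0.
Drake's first-order condition: 149 - 2q_D - (q_K + q_Z) = 0.
Zephyr's first-order condition: 123 - 2q_Z - (q_K + q_D) = 0.
Adding the 3 conditions: 387 − 2Q − 2Q = 0, i.e. Q = 387/4.
Back-substituting: q_K = (115 − 387/4) = 73/4, q_D = (149 − 387/4) = 209/4, q_Z = (123 − 387/4) = 105/4.
Total output Q = 73/4 + 209/4 + 105/4 = 387/4.

96.75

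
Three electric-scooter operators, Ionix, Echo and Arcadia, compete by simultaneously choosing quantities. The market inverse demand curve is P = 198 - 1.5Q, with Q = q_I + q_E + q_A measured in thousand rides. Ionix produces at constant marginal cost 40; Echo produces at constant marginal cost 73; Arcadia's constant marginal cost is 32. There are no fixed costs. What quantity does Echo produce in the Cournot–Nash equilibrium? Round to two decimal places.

Ionix's profit: π_I = (198 - 1.5Q)q_I - (40q_I). Setting ∂π_I/∂q_I = 0: 158 - 3q_I - (3/2)(q_E + q_A) = 0.
Echo's profit: π_E = (198 - 1.5Q)q_E - (73q_E). Setting ∂π_E/∂q_E = 0: 125 - 3q_E - (3/2)(q_I + q_A) = 0.
Arcadia's first-order condition: 166 - 3q_A - (3/2)(q_I + q_E) = 0.
Adding the 3 first-order conditions: 449 − 6Q = 0, so Q = 449/6.
Back-substituting: q_I = (158 − 449/4)/(3/2) = 61/2, q_E = (125 − 449/4)/(3/2) = 17/2, q_A = (166 − 449/4)/(3/2) = 215/6.

8.50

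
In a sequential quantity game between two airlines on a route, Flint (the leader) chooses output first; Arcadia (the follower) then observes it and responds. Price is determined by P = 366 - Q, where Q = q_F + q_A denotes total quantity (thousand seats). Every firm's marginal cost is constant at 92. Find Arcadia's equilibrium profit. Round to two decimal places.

The follower Arcadia best-responds to any q_F: π_A = (366 - Q)q_A - 92q_A.
∂π_A/∂q_A = 274 - q_F - 2q_A = 0 gives the reaction function q_A = (274 - q_F)/2.
The leader anticipates this reaction. Substituting into P = 366 - Q gives P = 229 - (1/2)q_F, so π_F = (229 - (1/2)q_F)q_F - 92q_F.
Leader FOC: 137 - q_F = 0, so q_F = 137.
Then q_A = (274 - 137)/2 = 137/2.
Price P = 366 - 411/2 = 321/2.
Arcadia's profit: (321/2 - 92)·(137/2) = 4692.2500.

4692.25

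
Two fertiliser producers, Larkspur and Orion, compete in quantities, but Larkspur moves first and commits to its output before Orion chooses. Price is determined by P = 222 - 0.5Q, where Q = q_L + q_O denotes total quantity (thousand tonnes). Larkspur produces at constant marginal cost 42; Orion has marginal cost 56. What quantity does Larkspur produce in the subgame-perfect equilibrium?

194

The follower Orion best-responds to any q_L: π_O = (222 - 0.5Q)q_O - 56q_O.
Follower FOC: 166 - (1/2)q_L - q_O = 0, so q_O(q_L) = (166 - (1/2)q_L).
The leader anticipates this reaction. Substituting into P = 222 - 0.5Q gives P = 139 - (1/4)q_L, so π_L = (139 - (1/4)q_L)q_L - 42q_L.
The leader's first-order condition 97 - (1/2)q_L = 0 yields q_L = 194.
Then q_O = (166 - (1/2)·194) = 69.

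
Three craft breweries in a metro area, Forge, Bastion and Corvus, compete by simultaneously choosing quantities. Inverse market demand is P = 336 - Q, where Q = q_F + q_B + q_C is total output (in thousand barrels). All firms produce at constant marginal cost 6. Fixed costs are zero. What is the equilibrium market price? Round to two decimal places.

A representative firm's profit is π_i = q_i(336 - Q) - 6q_i.
Setting ∂π_i/∂q_i = 0 with rivals' quantities fixed: 330 - 2q_i - Σ_{j≠i} q_j = 0.
By symmetry each firm produces the same amount; substituting Σ_{j≠i} q_j = 2q_i yields q_i = 330/4 = 165/2.
Total output Q = 495/2, so price P = 336 - 495/2 = 177/2.

88.50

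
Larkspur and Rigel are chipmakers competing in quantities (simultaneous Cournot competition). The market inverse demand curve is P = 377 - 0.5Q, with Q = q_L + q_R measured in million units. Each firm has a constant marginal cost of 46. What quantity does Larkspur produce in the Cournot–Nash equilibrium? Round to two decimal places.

220.67

A representative firm's profit is π_i = q_i(377 - 0.5Q) - 46q_i.
Setting ∂π_i/∂q_i = 0 with rivals' quantities fixed: 331 - q_i - (1/2)q_j = 0.
With identical firms every q_j equals q_i, so q_j = q_i and 331 = (3/2)q_i, giving q_i = 662/3.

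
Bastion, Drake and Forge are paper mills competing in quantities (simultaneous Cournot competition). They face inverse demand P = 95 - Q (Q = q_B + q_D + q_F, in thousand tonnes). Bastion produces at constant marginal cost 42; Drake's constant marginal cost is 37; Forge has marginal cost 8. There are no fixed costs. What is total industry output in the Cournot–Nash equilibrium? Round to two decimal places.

Bastion's profit: π_B = (95 - Q)q_B - (42q_B). Setting ∂π_B/∂q_B = 0: 53 - 2q_B - (q_D + q_F) = 0.
Drake's profit: π_D = (95 - Q)q_D - (37q_D). Setting ∂π_D/∂q_D = 0: 58 - 2q_D - (q_B + q_F) = 0.
Forge's profit: π_F = (95 - Q)q_F - (8q_F). Setting ∂π_F/∂q_F = 0: 87 - 2q_F - (q_B + q_D) = 0.
Adding the 3 first-order conditions: 198 − 4Q = 0, so Q = 99/2.
Back-substituting: q_B = (53 − 99/2) = 7/2, q_D = (58 − 99/2) = 17/2, q_F = (87 − 99/2) = 75/2.
Total output Q = 7/2 + 17/2 + 75/2 = 99/2.

49.50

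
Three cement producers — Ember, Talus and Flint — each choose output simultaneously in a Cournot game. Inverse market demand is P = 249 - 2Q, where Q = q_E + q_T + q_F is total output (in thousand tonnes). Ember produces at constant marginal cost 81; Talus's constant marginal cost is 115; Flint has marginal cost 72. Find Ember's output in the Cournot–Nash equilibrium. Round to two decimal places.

Ember's profit: π_E = (249 - 2Q)q_E - (81q_E). Setting ∂π_E/∂q_E = 0: 168 - 4q_E - 2(q_T + q_F) = 0.
Talus's first-order condition: 134 - 4q_T - 2(q_E + q_F) = 0.
Flint's profit: π_F = (249 - 2Q)q_F - (72q_F). Setting ∂π_F/∂q_F = 0: 177 - 4q_F - 2(q_E + q_T) = 0.
Summing all 3 equations gives 479 − 8Q = 0, hence Q = 479/8.
Back-substituting: q_E = (168 − 479/4)/2 = 193/8, q_T = (134 − 479/4)/2 = 57/8, q_F = (177 − 479/4)/2 = 229/8.

24.13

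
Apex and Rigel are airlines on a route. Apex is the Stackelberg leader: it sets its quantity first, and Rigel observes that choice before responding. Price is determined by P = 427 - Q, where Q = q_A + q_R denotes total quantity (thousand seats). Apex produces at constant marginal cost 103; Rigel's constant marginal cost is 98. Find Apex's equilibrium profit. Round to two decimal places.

Solve by backward induction. Given q_A, the follower Rigel maximises π_R = (427 - q_A - q_R)q_R - 98q_R.
∂π_R/∂q_R = 329 - q_A - 2q_R = 0 gives the reaction function q_R = (329 - q_A)/2.
Apex substitutes q_R(q_A) into its own profit: π_A = q_A(427 - q_A - (329 - q_A)/2) - 103q_A = (525/2 - (1/2)q_A)q_A - 103q_A.
The leader's first-order condition 319/2 - q_A = 0 yields q_A = 319/2.
Then q_R = (329 - 319/2)/2 = 339/4.
Price P = 427 - 977/4 = 731/4.
Apex's profit: (731/4 - 103)·(319/2) = 12720.1250.

12720.13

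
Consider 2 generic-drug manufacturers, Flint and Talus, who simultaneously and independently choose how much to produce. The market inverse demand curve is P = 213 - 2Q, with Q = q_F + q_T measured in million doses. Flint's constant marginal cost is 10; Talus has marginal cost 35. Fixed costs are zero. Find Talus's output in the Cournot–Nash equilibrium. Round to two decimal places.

25.50

Flint's profit: π_F = (213 - 2Q)q_F - (10q_F). Setting ∂π_F/∂q_F = 0: 203 - 4q_F - 2(q_T) = 0.
Talus's profit: π_T = (213 - 2Q)q_T - (35q_T). Setting ∂π_T/∂q_T = 0: 178 - 4q_T - 2(q_F) = 0.
Rearranging gives the reaction functions q_F = (203 - 2q_T)/4 and q_T = (178 - 2q_F)/4.
Substituting one into the other gives q_F = 38 and q_T = 51/2.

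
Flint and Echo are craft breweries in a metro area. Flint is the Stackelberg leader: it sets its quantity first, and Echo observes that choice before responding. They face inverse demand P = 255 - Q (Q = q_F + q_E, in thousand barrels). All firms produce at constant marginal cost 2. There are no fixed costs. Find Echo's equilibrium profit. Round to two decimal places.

The follower Echo best-responds to any q_F: π_E = (255 - Q)q_E - 2q_E.
∂π_E/∂q_E = 253 - q_F - 2q_E = 0 gives the reaction function q_E = (253 - q_F)/2.
The leader anticipates this reaction. Substituting into P = 255 - Q gives P = 257/2 - (1/2)q_F, so π_F = (257/2 - (1/2)q_F)q_F - 2q_F.
Leader FOC: 253/2 - q_F = 0, so q_F = 253/2.
Then q_E = (253 - 253/2)/2 = 253/4.
Price P = 255 - 759/4 = 261/4.
Echo's profit: (261/4 - 2)·(253/4) = 4000.5625.

4000.56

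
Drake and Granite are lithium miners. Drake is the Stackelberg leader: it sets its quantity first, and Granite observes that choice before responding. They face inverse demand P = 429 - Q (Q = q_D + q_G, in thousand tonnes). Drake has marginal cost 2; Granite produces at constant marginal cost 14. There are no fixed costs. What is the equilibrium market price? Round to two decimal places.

111.75

The follower Granite best-responds to any q_D: π_G = (429 - Q)q_G - 14q_G.
Follower FOC: 415 - q_D - 2q_G = 0, so q_G(q_D) = (415 - q_D)/2.
The leader anticipates this reaction. Substituting into P = 429 - Q gives P = 443/2 - (1/2)q_D, so π_D = (443/2 - (1/2)q_D)q_D - 2q_D.
The leader's first-order condition 439/2 - q_D = 0 yields q_D = 439/2.
Then q_G = (415 - 439/2)/2 = 391/4.
Total output Q = 1269/4, so price P = 429 - 1269/4 = 447/4.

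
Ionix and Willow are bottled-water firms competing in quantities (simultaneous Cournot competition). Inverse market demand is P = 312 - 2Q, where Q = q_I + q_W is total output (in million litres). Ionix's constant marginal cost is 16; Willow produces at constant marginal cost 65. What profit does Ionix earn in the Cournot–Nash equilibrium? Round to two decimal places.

6612.50

Ionix's profit: π_I = (312 - 2Q)q_I - (16q_I). Setting ∂π_I/∂q_I = 0: 296 - 4q_I - 2(q_W) = 0.
Willow's first-order condition: 247 - 4q_W - 2(q_I) = 0.
Best responses: q_I = (296 - 2q_W)/4, q_W = (247 - 2q_I)/4.
Solving the pair: q_I = 115/2, q_W = 33.
Price P = 312 - 2·(181/2) = 131.
Ionix's profit: (131 - 16)·(115/2) = 6612.5000.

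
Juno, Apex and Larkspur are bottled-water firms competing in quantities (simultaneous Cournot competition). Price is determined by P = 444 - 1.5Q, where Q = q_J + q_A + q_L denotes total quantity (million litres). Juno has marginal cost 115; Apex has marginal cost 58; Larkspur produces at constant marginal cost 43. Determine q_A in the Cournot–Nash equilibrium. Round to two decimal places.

Juno's profit: π_J = (444 - 1.5Q)q_J - (115q_J). Setting ∂π_J/∂q_J = 0: 329 - 3q_J - (3/2)(q_A + q_L) = 0.
Apex's profit: π_A = (444 - 1.5Q)q_A - (58q_A). Setting ∂π_A/∂q_A = 0: 386 - 3q_A - (3/2)(q_J + q_L) = 0.
Larkspur's profit: π_L = (444 - 1.5Q)q_L - (43q_L). Setting ∂π_L/∂q_L = 0: 401 - 3q_L - (3/2)(q_J + q_A) = 0.
Summing all 3 equations gives 1116 − 6Q = 0, hence Q = 186.
Back-substituting: q_J = (329 − 279)/(3/2) = 100/3, q_A = (386 − 279)/(3/2) = 214/3, q_L = (401 − 279)/(3/2) = 244/3.

71.33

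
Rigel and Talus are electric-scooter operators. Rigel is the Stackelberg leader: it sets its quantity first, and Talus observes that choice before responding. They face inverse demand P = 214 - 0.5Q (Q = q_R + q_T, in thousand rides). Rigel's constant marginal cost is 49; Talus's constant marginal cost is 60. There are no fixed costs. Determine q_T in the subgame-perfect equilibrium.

66

The follower Talus best-responds to any q_R: π_T = (214 - 0.5Q)q_T - 60q_T.
∂π_T/∂q_T = 154 - (1/2)q_R - q_T = 0 gives the reaction function q_T = (154 - (1/2)q_R).
Rigel substitutes q_T(q_R) into its own profit: π_R = q_R(214 - (1/2)q_R - (154 - (1/2)q_R)/2) - 49q_R = (137 - (1/4)q_R)q_R - 49q_R.
The leader's first-order condition 88 - (1/2)q_R = 0 yields q_R = 176.
Then q_T = (154 - (1/2)·176) = 66.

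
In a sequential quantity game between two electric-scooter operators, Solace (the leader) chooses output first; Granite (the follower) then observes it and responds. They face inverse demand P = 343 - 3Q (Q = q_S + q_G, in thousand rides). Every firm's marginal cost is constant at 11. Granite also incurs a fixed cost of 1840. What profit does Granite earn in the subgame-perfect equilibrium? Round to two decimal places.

456.33

The follower Granite best-responds to any q_S: π_G = (343 - 3Q)q_G - 11q_G.
Follower FOC: 332 - 3q_S - 6q_G = 0, so q_G(q_S) = (332 - 3q_S)/6.
Solace substitutes q_G(q_S) into its own profit: π_S = q_S(343 - 3q_S - (332 - 3q_S)/2) - 11q_S = (177 - (3/2)q_S)q_S - 11q_S.
Maximising: ∂π_S/∂q_S = 166 - 3q_S = 0, giving q_S = 166/3.
Then q_G = (332 - 3·(166/3))/6 = 83/3.
Price P = 343 - 3·83 = 94.
Granite's profit: (94 - 11)·(83/3) - 1840 = 1369/3.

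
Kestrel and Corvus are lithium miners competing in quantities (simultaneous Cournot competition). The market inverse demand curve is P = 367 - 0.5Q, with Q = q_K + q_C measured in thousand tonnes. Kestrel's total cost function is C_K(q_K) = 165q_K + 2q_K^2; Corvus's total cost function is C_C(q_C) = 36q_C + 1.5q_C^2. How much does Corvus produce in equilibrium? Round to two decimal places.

Kestrel's profit: π_K = (367 - 0.5Q)q_K - (165q_K + 2q_K²). Setting ∂π_K/∂q_K = 0: 202 - 5q_K - (1/2)(q_C) = 0.
Corvus's first-order condition: 331 - 4q_C - (1/2)(q_K) = 0.
So q_K = (202 - (1/2)q_C)/5 and q_C = (331 - (1/2)q_K)/4.
Substituting one into the other gives q_K = 32.5316 and q_C = 78.6835.

78.68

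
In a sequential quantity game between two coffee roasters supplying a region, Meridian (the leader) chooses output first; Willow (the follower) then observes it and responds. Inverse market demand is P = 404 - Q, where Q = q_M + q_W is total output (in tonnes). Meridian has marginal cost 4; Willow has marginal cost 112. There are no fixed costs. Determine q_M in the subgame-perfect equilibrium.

Solve by backward induction. Given q_M, the follower Willow maximises π_W = (404 - q_M - q_W)q_W - 112q_W.
Setting the follower's marginal profit to zero, 292 - q_M - 2q_W = 0, i.e. q_W = (292 - q_M)/2.
The leader anticipates this reaction. Substituting into P = 404 - Q gives P = 258 - (1/2)q_M, so π_M = (258 - (1/2)q_M)q_M - 4q_M.
Leader FOC: 254 - q_M = 0, so q_M = 254.
Then q_W = (292 - 254)/2 = 19.

254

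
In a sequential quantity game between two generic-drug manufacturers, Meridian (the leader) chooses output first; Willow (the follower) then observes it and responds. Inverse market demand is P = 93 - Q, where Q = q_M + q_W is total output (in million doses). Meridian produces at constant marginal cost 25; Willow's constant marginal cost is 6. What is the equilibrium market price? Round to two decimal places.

37.25

The follower Willow best-responds to any q_M: π_W = (93 - Q)q_W - 6q_W.
Setting the follower's marginal profit to zero, 87 - q_M - 2q_W = 0, i.e. q_W = (87 - q_M)/2.
The leader anticipates this reaction. Substituting into P = 93 - Q gives P = 99/2 - (1/2)q_M, so π_M = (99/2 - (1/2)q_M)q_M - 25q_M.
Leader FOC: 49/2 - q_M = 0, so q_M = 49/2.
Then q_W = (87 - 49/2)/2 = 125/4.
Total output Q = 223/4, so price P = 93 - 223/4 = 149/4.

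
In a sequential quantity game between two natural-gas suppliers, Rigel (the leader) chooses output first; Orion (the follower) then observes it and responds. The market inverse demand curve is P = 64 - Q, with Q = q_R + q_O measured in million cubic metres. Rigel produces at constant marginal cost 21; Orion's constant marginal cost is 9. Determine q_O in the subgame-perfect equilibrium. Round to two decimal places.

Solve by backward induction. Given q_R, the follower Orion maximises π_O = (64 - q_R - q_O)q_O - 9q_O.
∂π_O/∂q_O = 55 - q_R - 2q_O = 0 gives the reaction function q_O = (55 - q_R)/2.
The leader anticipates this reaction. Substituting into P = 64 - Q gives P = 73/2 - (1/2)q_R, so π_R = (73/2 - (1/2)q_R)q_R - 21q_R.
Leader FOC: 31/2 - q_R = 0, so q_R = 31/2.
Then q_O = (55 - 31/2)/2 = 79/4.

19.75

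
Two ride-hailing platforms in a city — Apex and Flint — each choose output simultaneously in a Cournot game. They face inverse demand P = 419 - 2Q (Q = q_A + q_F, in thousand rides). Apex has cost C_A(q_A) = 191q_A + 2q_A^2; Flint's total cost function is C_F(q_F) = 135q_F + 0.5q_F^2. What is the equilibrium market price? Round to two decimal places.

Apex's profit: π_A = (419 - 2Q)q_A - (191q_A + 2q_A²). Setting ∂π_A/∂q_A = 0: 228 - 8q_A - 2(q_F) = 0.
Flint's profit: π_F = (419 - 2Q)q_F - (135q_F + (1/2)q_F²). Setting ∂π_F/∂q_F = 0: 284 - 5q_F - 2(q_A) = 0.
Best responses: q_A = (228 - 2q_F)/8, q_F = (284 - 2q_A)/5.
Substituting one into the other gives q_A = 143/9 and q_F = 454/9.
Total output Q = 199/3, so price P = 419 - 2·(199/3) = 859/3.

286.33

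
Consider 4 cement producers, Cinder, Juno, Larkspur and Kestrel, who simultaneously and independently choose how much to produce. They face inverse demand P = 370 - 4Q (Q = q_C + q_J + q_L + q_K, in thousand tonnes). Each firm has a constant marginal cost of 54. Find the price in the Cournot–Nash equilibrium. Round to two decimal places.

A representative firm's profit is π_i = q_i(370 - 4Q) - 54q_i.
Setting ∂π_i/∂q_i = 0 with rivals' quantities fixed: 316 - 8q_i - 4·Σ_{j≠i} q_j = 0.
By symmetry each firm produces the same amount; substituting Σ_{j≠i} q_j = 3q_i yields q_i = 316/20 = 79/5.
Total output Q = 316/5, so price P = 370 - 4·(316/5) = 586/5.

117.20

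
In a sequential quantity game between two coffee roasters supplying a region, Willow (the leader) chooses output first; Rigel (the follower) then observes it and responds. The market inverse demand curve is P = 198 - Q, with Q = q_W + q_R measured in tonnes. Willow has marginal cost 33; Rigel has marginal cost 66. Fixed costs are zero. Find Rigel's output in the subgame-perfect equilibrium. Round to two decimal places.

Solve by backward induction. Given q_W, the follower Rigel maximises π_R = (198 - q_W - q_R)q_R - 66q_R.
Follower FOC: 132 - q_W - 2q_R = 0, so q_R(q_W) = (132 - q_W)/2.
The leader anticipates this reaction. Substituting into P = 198 - Q gives P = 132 - (1/2)q_W, so π_W = (132 - (1/2)q_W)q_W - 33q_W.
Maximising: ∂π_W/∂q_W = 99 - q_W = 0, giving q_W = 99.
Then q_R = (132 - 99)/2 = 33/2.

16.50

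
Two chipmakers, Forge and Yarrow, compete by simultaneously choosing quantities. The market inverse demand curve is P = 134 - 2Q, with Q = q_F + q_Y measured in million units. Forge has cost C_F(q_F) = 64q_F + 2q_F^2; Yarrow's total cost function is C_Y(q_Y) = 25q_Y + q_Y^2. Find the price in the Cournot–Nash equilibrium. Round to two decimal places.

Forge's profit: π_F = (134 - 2Q)q_F - (64q_F + 2q_F²). Setting ∂π_F/∂q_F = 0: 70 - 8q_F - 2(q_Y) = 0.
Yarrow's first-order condition: 109 - 6q_Y - 2(q_F) = 0.
Rearranging gives the reaction functions q_F = (70 - 2q_Y)/8 and q_Y = (109 - 2q_F)/6.
Substituting one into the other gives q_F = 101/22 and q_Y = 183/11.
Total output Q = 467/22, so price P = 134 - 2·(467/22) = 1007/11.

91.55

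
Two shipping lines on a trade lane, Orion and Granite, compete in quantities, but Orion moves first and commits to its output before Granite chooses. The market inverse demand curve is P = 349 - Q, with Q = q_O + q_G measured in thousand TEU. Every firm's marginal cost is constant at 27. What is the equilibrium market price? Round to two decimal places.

107.50

The follower Granite best-responds to any q_O: π_G = (349 - Q)q_G - 27q_G.
∂π_G/∂q_G = 322 - q_O - 2q_G = 0 gives the reaction function q_G = (322 - q_O)/2.
The leader anticipates this reaction. Substituting into P = 349 - Q gives P = 188 - (1/2)q_O, so π_O = (188 - (1/2)q_O)q_O - 27q_O.
Leader FOC: 161 - q_O = 0, so q_O = 161.
Then q_G = (322 - 161)/2 = 161/2.
Total output Q = 483/2, so price P = 349 - 483/2 = 215/2.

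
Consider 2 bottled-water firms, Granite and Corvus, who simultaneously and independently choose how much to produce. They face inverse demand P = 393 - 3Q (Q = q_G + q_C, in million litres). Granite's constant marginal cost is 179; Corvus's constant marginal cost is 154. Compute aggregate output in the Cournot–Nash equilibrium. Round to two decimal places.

Granite's profit: π_G = (393 - 3Q)q_G - (179q_G). Setting ∂π_G/∂q_G = 0: 214 - 6q_G - 3(q_C) = 0.
Corvus's first-order condition: 239 - 6q_C - 3(q_G) = 0.
Rearranging gives the reaction functions q_G = (214 - 3q_C)/6 and q_C = (239 - 3q_G)/6.
Substituting one into the other gives q_G = 21 and q_C = 88/3.
Total output Q = 21 + 88/3 = 151/3.

50.33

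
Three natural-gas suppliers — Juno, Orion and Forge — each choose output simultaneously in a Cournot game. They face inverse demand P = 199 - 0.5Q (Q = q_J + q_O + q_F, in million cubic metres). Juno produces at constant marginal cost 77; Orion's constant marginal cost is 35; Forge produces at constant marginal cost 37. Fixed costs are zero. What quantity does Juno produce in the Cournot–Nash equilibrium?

20

Juno's profit: π_J = (199 - 0.5Q)q_J - (77q_J). Setting ∂π_J/∂q_J = 0: 122 - q_J - (1/2)(q_O + q_F) = 0.
Orion's profit: π_O = (199 - 0.5Q)q_O - (35q_O). Setting ∂π_O/∂q_O = 0: 164 - q_O - (1/2)(q_J + q_F) = 0.
Forge's first-order condition: 162 - q_F - (1/2)(q_J + q_O) = 0.
Summing all 3 equations gives 448 − 2Q = 0, hence Q = 224.
Back-substituting: q_J = (122 − 112)/(1/2) = 20, q_O = (164 − 112)/(1/2) = 104, q_F = (162 − 112)/(1/2) = 100.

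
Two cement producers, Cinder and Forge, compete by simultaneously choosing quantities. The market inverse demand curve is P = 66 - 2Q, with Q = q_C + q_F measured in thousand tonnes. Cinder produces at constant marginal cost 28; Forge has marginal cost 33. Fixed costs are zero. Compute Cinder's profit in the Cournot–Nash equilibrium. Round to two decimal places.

102.72

Cinder's profit: π_C = (66 - 2Q)q_C - (28q_C). Setting ∂π_C/∂q_C = 0: 38 - 4q_C - 2(q_F) = 0.
Forge's profit: π_F = (66 - 2Q)q_F - (33q_F). Setting ∂π_F/∂q_F = 0: 33 - 4q_F - 2(q_C) = 0.
Best responses: q_C = (38 - 2q_F)/4, q_F = (33 - 2q_C)/4.
Solving the pair: q_C = 43/6, q_F = 14/3.
Price P = 66 - 2·(71/6) = 127/3.
Cinder's profit: (127/3 - 28)·(43/6) = 1849/18.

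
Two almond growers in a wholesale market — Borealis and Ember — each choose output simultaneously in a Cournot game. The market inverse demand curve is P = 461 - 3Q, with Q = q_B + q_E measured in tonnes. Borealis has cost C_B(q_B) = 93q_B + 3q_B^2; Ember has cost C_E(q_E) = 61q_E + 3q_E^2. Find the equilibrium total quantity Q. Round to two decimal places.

Borealis's profit: π_B = (461 - 3Q)q_B - (93q_B + 3q_B²). Setting ∂π_B/∂q_B = 0: 368 - 12q_B - 3(q_E) = 0.
Ember's first-order condition: 400 - 12q_E - 3(q_B) = 0.
Best responses: q_B = (368 - 3q_E)/12, q_E = (400 - 3q_B)/12.
Substituting one into the other gives q_B = 1072/45 and q_E = 1232/45.
Total output Q = 1072/45 + 1232/45 = 256/5.

51.20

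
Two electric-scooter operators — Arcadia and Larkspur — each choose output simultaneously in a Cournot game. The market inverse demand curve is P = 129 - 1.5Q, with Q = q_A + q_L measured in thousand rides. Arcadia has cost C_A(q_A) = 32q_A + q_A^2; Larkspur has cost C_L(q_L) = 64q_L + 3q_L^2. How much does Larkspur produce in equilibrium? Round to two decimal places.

4.20

Arcadia's profit: π_A = (129 - 1.5Q)q_A - (32q_A + q_A²). Setting ∂π_A/∂q_A = 0: 97 - 5q_A - (3/2)(q_L) = 0.
Larkspur's profit: π_L = (129 - 1.5Q)q_L - (64q_L + 3q_L²). Setting ∂π_L/∂q_L = 0: 65 - 9q_L - (3/2)(q_A) = 0.
Rearranging gives the reaction functions q_A = (97 - (3/2)q_L)/5 and q_L = (65 - (3/2)q_A)/9.
Substituting one into the other gives q_A = 1034/57 and q_L = 718/171.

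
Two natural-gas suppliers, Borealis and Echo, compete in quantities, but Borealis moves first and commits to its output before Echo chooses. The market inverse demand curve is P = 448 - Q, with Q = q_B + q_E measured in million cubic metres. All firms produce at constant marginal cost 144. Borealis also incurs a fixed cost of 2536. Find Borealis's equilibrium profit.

9016

The follower Echo best-responds to any q_B: π_E = (448 - Q)q_E - 144q_E.
Setting the follower's marginal profit to zero, 304 - q_B - 2q_E = 0, i.e. q_E = (304 - q_B)/2.
Borealis substitutes q_E(q_B) into its own profit: π_B = q_B(448 - q_B - (304 - q_B)/2) - 144q_B = (296 - (1/2)q_B)q_B - 144q_B.
Maximising: ∂π_B/∂q_B = 152 - q_B = 0, giving q_B = 152.
Then q_E = (304 - 152)/2 = 76.
Price P = 448 - 228 = 220.
Borealis's profit: (220 - 144)·152 - 2536 = 9016.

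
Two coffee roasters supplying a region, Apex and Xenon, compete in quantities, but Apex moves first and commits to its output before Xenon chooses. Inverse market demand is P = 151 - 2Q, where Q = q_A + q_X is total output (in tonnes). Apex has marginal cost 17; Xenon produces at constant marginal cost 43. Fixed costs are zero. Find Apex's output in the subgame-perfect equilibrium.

40

Solve by backward induction. Given q_A, the follower Xenon maximises π_X = (151 - 2q_A - 2q_X)q_X - 43q_X.
Setting the follower's marginal profit to zero, 108 - 2q_A - 4q_X = 0, i.e. q_X = (108 - 2q_A)/4.
The leader anticipates this reaction. Substituting into P = 151 - 2Q gives P = 97 - q_A, so π_A = (97 - q_A)q_A - 17q_A.
Leader FOC: 80 - 2q_A = 0, so q_A = 40.
Then q_X = (108 - 2·40)/4 = 7.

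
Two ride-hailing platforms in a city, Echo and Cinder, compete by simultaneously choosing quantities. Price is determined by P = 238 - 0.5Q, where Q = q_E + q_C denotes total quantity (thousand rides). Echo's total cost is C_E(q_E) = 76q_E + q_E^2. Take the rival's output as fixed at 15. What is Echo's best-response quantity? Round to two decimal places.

With the rival's output fixed at 15, Echo's profit is π_E = (238 - (1/2)·15 - (1/2)q_E)q_E - (76q_E + q_E²) = (461/2 - (1/2)q_E)q_E - (76q_E + q_E²).
∂π_E/∂q_E = 309/2 - 3q_E = 0, so q_E = 103/2.

51.50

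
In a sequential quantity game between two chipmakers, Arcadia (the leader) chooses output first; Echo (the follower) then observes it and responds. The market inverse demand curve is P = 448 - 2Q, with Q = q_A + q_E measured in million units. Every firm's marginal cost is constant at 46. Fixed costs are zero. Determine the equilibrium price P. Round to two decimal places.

146.50

The follower Echo best-responds to any q_A: π_E = (448 - 2Q)q_E - 46q_E.
Follower FOC: 402 - 2q_A - 4q_E = 0, so q_E(q_A) = (402 - 2q_A)/4.
Arcadia substitutes q_E(q_A) into its own profit: π_A = q_A(448 - 2q_A - (402 - 2q_A)/2) - 46q_A = (247 - q_A)q_A - 46q_A.
Maximising: ∂π_A/∂q_A = 201 - 2q_A = 0, giving q_A = 201/2.
Then q_E = (402 - 2·(201/2))/4 = 201/4.
Total output Q = 603/4, so price P = 448 - 2·(603/4) = 293/2.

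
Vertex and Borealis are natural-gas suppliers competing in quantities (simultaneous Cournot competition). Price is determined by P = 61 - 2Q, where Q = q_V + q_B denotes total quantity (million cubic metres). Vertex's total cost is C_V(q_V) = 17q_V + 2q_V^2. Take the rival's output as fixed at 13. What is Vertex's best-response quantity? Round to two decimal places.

2.25

With the rival's output fixed at 13, Vertex's profit is π_V = (61 - 2·13 - 2q_V)q_V - (17q_V + 2q_V²) = (35 - 2q_V)q_V - (17q_V + 2q_V²).
∂π_V/∂q_V = 18 - 8q_V = 0, so q_V = 9/4.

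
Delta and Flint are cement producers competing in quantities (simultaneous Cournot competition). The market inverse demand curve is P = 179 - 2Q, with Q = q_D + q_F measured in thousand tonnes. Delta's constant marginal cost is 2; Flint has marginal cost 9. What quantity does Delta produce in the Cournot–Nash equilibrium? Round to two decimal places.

30.67

Delta's profit: π_D = (179 - 2Q)q_D - (2q_D). Setting ∂π_D/∂q_D = 0: 177 - 4q_D - 2(q_F) = 0.
Flint's profit: π_F = (179 - 2Q)q_F - (9q_F). Setting ∂π_F/∂q_F = 0: 170 - 4q_F - 2(q_D) = 0.
So q_D = (177 - 2q_F)/4 and q_F = (170 - 2q_D)/4.
Solving the pair: q_D = 92/3, q_F = 163/6.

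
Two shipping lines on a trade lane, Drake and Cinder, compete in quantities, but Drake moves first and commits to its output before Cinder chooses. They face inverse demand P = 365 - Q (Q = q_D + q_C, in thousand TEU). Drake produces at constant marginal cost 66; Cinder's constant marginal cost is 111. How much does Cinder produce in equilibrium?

Solve by backward induction. Given q_D, the follower Cinder maximises π_C = (365 - q_D - q_C)q_C - 111q_C.
Setting the follower's marginal profit to zero, 254 - q_D - 2q_C = 0, i.e. q_C = (254 - q_D)/2.
Drake substitutes q_C(q_D) into its own profit: π_D = q_D(365 - q_D - (254 - q_D)/2) - 66q_D = (238 - (1/2)q_D)q_D - 66q_D.
The leader's first-order condition 172 - q_D = 0 yields q_D = 172.
Then q_C = (254 - 172)/2 = 41.

41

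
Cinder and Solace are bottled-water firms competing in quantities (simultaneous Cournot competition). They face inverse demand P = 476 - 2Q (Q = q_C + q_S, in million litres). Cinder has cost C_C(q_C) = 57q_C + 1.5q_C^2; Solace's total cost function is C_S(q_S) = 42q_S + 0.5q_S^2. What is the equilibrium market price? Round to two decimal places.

Cinder's profit: π_C = (476 - 2Q)q_C - (57q_C + (3/2)q_C²). Setting ∂π_C/∂q_C = 0: 419 - 7q_C - 2(q_S) = 0.
Solace's first-order condition: 434 - 5q_S - 2(q_C) = 0.
Best responses: q_C = (419 - 2q_S)/7, q_S = (434 - 2q_C)/5.
Substituting one into the other gives q_C = 1227/31 and q_S = 70.9677.
Total output Q = 110.5484, so price P = 476 - 2·110.5484 = 254.9032.

254.90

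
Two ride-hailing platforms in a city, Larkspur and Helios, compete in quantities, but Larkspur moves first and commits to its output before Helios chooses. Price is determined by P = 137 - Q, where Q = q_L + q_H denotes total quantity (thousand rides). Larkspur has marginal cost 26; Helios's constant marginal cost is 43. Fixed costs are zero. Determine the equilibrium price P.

58

Solve by backward induction. Given q_L, the follower Helios maximises π_H = (137 - q_L - q_H)q_H - 43q_H.
Follower FOC: 94 - q_L - 2q_H = 0, so q_H(q_L) = (94 - q_L)/2.
Larkspur substitutes q_H(q_L) into its own profit: π_L = q_L(137 - q_L - (94 - q_L)/2) - 26q_L = (90 - (1/2)q_L)q_L - 26q_L.
The leader's first-order condition 64 - q_L = 0 yields q_L = 64.
Then q_H = (94 - 64)/2 = 15.
Total output Q = 79, so price P = 137 - 79 = 58.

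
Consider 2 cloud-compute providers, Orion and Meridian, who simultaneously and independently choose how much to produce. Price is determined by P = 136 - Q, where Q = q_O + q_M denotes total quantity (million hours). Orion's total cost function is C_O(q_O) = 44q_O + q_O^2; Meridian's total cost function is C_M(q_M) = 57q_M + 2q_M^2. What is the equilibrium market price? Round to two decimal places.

105.70

Orion's profit: π_O = (136 - Q)q_O - (44q_O + q_O²). Setting ∂π_O/∂q_O = 0: 92 - 4q_O - (q_M) = 0.
Meridian's profit: π_M = (136 - Q)q_M - (57q_M + 2q_M²). Setting ∂π_M/∂q_M = 0: 79 - 6q_M - (q_O) = 0.
Best responses: q_O = (92 - q_M)/4, q_M = (79 - q_O)/6.
Substituting one into the other gives q_O = 473/23 and q_M = 224/23.
Total output Q = 697/23, so price P = 136 - 697/23 = 105.6957.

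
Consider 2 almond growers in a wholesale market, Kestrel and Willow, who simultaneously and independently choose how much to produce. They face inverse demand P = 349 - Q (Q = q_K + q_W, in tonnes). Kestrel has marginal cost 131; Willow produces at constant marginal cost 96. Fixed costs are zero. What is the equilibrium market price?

192

Kestrel's profit: π_K = (349 - Q)q_K - (131q_K). Setting ∂π_K/∂q_K = 0: 218 - 2q_K - (q_W) = 0.
Willow's first-order condition: 253 - 2q_W - (q_K) = 0.
Rearranging gives the reaction functions q_K = (218 - q_W)/2 and q_W = (253 - q_K)/2.
Solving the pair: q_K = 61, q_W = 96.
Total output Q = 157, so price P = 349 - 157 = 192.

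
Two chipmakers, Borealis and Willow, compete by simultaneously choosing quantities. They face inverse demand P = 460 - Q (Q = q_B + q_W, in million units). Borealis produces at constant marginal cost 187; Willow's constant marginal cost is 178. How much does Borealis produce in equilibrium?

88

Borealis's profit: π_B = (460 - Q)q_B - (187q_B). Setting ∂π_B/∂q_B = 0: 273 - 2q_B - (q_W) = 0.
Willow's first-order condition: 282 - 2q_W - (q_B) = 0.
So q_B = (273 - q_W)/2 and q_W = (282 - q_B)/2.
Solving the pair: q_B = 88, q_W = 97.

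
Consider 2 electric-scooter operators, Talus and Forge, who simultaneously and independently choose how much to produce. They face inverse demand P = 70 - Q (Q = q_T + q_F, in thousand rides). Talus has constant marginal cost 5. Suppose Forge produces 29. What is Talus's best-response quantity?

With the rival's output fixed at 29, Talus's profit is π_T = (70 - 29 - q_T)q_T - (5q_T) = (41 - q_T)q_T - (5q_T).
∂π_T/∂q_T = 36 - 2q_T = 0, so q_T = 18.

18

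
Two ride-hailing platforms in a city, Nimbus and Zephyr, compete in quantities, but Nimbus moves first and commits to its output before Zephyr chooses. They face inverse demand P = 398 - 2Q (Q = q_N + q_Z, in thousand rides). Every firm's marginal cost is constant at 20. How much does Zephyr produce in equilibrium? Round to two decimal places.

The follower Zephyr best-responds to any q_N: π_Z = (398 - 2Q)q_Z - 20q_Z.
∂π_Z/∂q_Z = 378 - 2q_N - 4q_Z = 0 gives the reaction function q_Z = (378 - 2q_N)/4.
The leader anticipates this reaction. Substituting into P = 398 - 2Q gives P = 209 - q_N, so π_N = (209 - q_N)q_N - 20q_N.
Leader FOC: 189 - 2q_N = 0, so q_N = 189/2.
Then q_Z = (378 - 2·(189/2))/4 = 189/4.

47.25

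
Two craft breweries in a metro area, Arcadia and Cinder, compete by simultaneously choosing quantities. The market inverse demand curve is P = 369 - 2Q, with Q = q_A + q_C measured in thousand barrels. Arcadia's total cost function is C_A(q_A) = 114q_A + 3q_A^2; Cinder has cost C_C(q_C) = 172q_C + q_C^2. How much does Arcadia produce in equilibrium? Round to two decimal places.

Arcadia's profit: π_A = (369 - 2Q)q_A - (114q_A + 3q_A²). Setting ∂π_A/∂q_A = 0: 255 - 10q_A - 2(q_C) = 0.
Cinder's profit: π_C = (369 - 2Q)q_C - (172q_C + q_C²). Setting ∂π_C/∂q_C = 0: 197 - 6q_C - 2(q_A) = 0.
Rearranging gives the reaction functions q_A = (255 - 2q_C)/10 and q_C = (197 - 2q_A)/6.
Solving the pair: q_A = 142/7, q_C = 365/14.

20.29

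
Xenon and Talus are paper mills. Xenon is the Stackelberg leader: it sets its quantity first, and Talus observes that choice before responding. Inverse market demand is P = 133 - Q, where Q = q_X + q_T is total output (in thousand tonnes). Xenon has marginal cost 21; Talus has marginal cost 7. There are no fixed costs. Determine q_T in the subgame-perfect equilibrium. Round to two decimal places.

38.50

Solve by backward induction. Given q_X, the follower Talus maximises π_T = (133 - q_X - q_T)q_T - 7q_T.
Setting the follower's marginal profit to zero, 126 - q_X - 2q_T = 0, i.e. q_T = (126 - q_X)/2.
Xenon substitutes q_T(q_X) into its own profit: π_X = q_X(133 - q_X - (126 - q_X)/2) - 21q_X = (70 - (1/2)q_X)q_X - 21q_X.
The leader's first-order condition 49 - q_X = 0 yields q_X = 49.
Then q_T = (126 - 49)/2 = 77/2.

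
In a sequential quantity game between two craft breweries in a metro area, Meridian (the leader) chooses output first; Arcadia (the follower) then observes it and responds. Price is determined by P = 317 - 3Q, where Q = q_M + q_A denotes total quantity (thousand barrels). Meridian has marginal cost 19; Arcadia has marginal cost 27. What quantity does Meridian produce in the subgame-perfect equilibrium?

51

The follower Arcadia best-responds to any q_M: π_A = (317 - 3Q)q_A - 27q_A.
Follower FOC: 290 - 3q_M - 6q_A = 0, so q_A(q_M) = (290 - 3q_M)/6.
The leader anticipates this reaction. Substituting into P = 317 - 3Q gives P = 172 - (3/2)q_M, so π_M = (172 - (3/2)q_M)q_M - 19q_M.
Maximising: ∂π_M/∂q_M = 153 - 3q_M = 0, giving q_M = 51.
Then q_A = (290 - 3·51)/6 = 137/6.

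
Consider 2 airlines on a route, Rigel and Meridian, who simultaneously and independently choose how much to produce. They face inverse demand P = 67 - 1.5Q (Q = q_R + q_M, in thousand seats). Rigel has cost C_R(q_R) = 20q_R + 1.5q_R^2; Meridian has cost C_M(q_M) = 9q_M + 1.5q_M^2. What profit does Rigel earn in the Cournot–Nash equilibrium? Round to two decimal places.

Rigel's profit: π_R = (67 - 1.5Q)q_R - (20q_R + (3/2)q_R²). Setting ∂π_R/∂q_R = 0: 47 - 6q_R - (3/2)(q_M) = 0.
Meridian's first-order condition: 58 - 6q_M - (3/2)(q_R) = 0.
Best responses: q_R = (47 - (3/2)q_M)/6, q_M = (58 - (3/2)q_R)/6.
Solving the pair: q_R = 52/9, q_M = 74/9.
Price P = 67 - (3/2)·14 = 46.
Rigel's profit: 46·(52/9) - 20·(52/9) - (3/2)(52/9)² = 100.1481.

100.15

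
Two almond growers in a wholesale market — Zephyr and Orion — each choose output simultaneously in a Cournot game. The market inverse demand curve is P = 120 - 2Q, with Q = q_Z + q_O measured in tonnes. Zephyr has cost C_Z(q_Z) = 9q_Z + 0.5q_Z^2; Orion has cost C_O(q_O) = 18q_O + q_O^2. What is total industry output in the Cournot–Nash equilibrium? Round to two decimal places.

28.85

Zephyr's profit: π_Z = (120 - 2Q)q_Z - (9q_Z + (1/2)q_Z²). Setting ∂π_Z/∂q_Z = 0: 111 - 5q_Z - 2(q_O) = 0.
Orion's first-order condition: 102 - 6q_O - 2(q_Z) = 0.
Rearranging gives the reaction functions q_Z = (111 - 2q_O)/5 and q_O = (102 - 2q_Z)/6.
Substituting one into the other gives q_Z = 231/13 and q_O = 144/13.
Total output Q = 231/13 + 144/13 = 375/13.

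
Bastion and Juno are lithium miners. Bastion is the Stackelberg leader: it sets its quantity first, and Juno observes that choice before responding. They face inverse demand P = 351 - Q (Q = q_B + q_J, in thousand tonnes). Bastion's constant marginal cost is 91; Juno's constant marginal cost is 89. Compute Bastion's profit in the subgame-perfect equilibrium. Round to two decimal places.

Solve by backward induction. Given q_B, the follower Juno maximises π_J = (351 - q_B - q_J)q_J - 89q_J.
∂π_J/∂q_J = 262 - q_B - 2q_J = 0 gives the reaction function q_J = (262 - q_B)/2.
The leader anticipates this reaction. Substituting into P = 351 - Q gives P = 220 - (1/2)q_B, so π_B = (220 - (1/2)q_B)q_B - 91q_B.
Leader FOC: 129 - q_B = 0, so q_B = 129.
Then q_J = (262 - 129)/2 = 133/2.
Price P = 351 - 391/2 = 311/2.
Bastion's profit: (311/2 - 91)·129 = 8320.5000.

8320.50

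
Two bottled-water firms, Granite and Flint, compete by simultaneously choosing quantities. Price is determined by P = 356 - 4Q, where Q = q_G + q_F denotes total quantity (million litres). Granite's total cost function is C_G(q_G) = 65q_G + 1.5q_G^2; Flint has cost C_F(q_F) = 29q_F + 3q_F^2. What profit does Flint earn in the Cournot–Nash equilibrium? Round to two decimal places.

Granite's profit: π_G = (356 - 4Q)q_G - (65q_G + (3/2)q_G²). Setting ∂π_G/∂q_G = 0: 291 - 11q_G - 4(q_F) = 0.
Flint's profit: π_F = (356 - 4Q)q_F - (29q_F + 3q_F²). Setting ∂π_F/∂q_F = 0: 327 - 14q_F - 4(q_G) = 0.
So q_G = (291 - 4q_F)/11 and q_F = (327 - 4q_G)/14.
Substituting one into the other gives q_G = 461/23 and q_F = 811/46.
Price P = 356 - 4·(1733/46) = 205.3043.
Flint's profit: 205.3043·(811/46) - 29·(811/46) - 3(811/46)² = 2175.8256.

2175.83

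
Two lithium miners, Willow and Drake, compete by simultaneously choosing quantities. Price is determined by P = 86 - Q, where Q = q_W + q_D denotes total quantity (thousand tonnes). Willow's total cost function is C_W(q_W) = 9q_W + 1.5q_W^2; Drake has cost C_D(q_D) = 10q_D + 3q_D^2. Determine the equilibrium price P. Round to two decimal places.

64.38

Willow's profit: π_W = (86 - Q)q_W - (9q_W + (3/2)q_W²). Setting ∂π_W/∂q_W = 0: 77 - 5q_W - (q_D) = 0.
Drake's first-order condition: 76 - 8q_D - (q_W) = 0.
Best responses: q_W = (77 - q_D)/5, q_D = (76 - q_W)/8.
Substituting one into the other gives q_W = 180/13 and q_D = 101/13.
Total output Q = 281/13, so price P = 86 - 281/13 = 837/13.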